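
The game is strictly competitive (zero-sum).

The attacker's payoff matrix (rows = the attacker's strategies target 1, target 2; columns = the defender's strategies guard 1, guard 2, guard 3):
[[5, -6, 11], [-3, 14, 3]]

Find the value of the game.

13/7

Column guard 3 is strictly dominated by guard 1 for the defender (it gives the attacker more in every row).
The remaining 2×2 game on (target 1, target 2) × (guard 1, guard 2) has no saddle point. Let the attacker play target 1 with probability p; indifference gives 5p − 3(1−p) = −6p + 14(1−p), so p = 17/28.
Similarly the defender's optimal q on guard 1 is 5/7, and the value is 5·(5/7) + (-6)·(2/7) = 13/7.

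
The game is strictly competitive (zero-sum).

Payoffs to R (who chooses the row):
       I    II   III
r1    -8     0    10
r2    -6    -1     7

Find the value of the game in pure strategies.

Row minima: -8, -6 → R's maximin is -6.
Column maxima: -6, 0, 10 → C's minimax is -6.
They coincide at (r2, I), so the value is -6.

-6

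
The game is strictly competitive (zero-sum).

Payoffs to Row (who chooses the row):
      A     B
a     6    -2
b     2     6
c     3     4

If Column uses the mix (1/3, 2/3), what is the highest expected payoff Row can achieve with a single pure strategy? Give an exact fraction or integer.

14/3

a: (6)·(1/3) + (-2)·(2/3) = 2/3.
b: (2)·(1/3) + (6)·(2/3) = 14/3.
c: (3)·(1/3) + (4)·(2/3) = 11/3.
The best pure response is b with expected payoff 14/3.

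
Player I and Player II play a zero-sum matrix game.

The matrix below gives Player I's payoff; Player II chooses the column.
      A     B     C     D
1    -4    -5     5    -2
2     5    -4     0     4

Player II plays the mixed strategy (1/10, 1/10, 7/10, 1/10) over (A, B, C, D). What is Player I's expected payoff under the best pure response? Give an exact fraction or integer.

12/5

1: (-4)·(1/10) + (-5)·(1/10) + (5)·(7/10) + (-2)·(1/10) = 12/5.
2: (5)·(1/10) + (-4)·(1/10) + (0)·(7/10) + (4)·(1/10) = 1/2.
The best pure response is 1 with expected payoff 12/5.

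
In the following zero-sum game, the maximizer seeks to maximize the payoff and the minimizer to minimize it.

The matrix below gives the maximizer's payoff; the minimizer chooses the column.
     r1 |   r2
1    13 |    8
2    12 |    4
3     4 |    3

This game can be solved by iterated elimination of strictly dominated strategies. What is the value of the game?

Row 2 is strictly dominated by row 1 (13>12, 8>4); eliminate 2.
Row 3 is strictly dominated by row 1 (13>4, 8>3); eliminate 3.
Column r1 is strictly dominated by r2 for the minimizer (8<13); eliminate r1.
Only (1, r2) remains, with payoff 8.

8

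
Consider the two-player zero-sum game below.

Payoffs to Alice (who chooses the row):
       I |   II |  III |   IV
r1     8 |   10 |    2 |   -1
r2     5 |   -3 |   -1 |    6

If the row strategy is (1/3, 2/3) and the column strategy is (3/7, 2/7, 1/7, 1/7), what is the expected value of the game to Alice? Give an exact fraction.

Against (3/7, 2/7, 1/7, 1/7), each row's expected payoff is r1: 45/7; r2: 2.
Taking the (1/3, 2/3)-weighted average: (1/3)·(45/7) + (2/3)·(2) = 73/21.

73/21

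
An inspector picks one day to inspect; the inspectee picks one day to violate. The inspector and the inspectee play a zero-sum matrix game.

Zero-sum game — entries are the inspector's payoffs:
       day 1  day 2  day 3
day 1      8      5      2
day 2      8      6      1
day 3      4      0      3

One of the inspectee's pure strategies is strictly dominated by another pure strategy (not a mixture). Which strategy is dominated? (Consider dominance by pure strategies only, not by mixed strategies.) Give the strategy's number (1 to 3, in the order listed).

The inspectee prefers columns that give the inspector less. Compare day 1 with day 2: 5 < 8, 6 < 8, 0 < 4.
So day 2 strictly dominates day 1 for the inspectee; day 1 is strictly dominated.

1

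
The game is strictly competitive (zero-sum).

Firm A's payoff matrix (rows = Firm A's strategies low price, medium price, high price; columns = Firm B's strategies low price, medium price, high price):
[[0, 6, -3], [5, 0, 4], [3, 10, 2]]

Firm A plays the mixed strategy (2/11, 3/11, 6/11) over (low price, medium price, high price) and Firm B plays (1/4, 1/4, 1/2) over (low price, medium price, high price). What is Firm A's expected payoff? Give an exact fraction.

Against (1/4, 1/4, 1/2), each row's expected payoff is low price: 0; medium price: 13/4; high price: 17/4.
Taking the (2/11, 3/11, 6/11)-weighted average: (2/11)·(0) + (3/11)·(13/4) + (6/11)·(17/4) = 141/44.

141/44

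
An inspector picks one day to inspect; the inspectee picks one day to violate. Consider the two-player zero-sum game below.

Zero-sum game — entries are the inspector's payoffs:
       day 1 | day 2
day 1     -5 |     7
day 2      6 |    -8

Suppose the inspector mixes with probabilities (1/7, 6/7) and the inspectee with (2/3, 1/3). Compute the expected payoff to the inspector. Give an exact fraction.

Against (2/3, 1/3), each row's expected payoff is day 1: -1; day 2: 4/3.
Taking the (1/7, 6/7)-weighted average: (1/7)·(-1) + (6/7)·(4/3) = 1.

1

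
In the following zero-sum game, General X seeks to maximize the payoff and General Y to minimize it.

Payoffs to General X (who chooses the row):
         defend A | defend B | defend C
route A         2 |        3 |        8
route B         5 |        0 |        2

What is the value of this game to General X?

5/2

Column defend C is strictly dominated by defend B for General Y (it gives General X more in every row).
The remaining 2×2 game on (route A, route B) × (defend A, defend B) has no saddle point. Let General X play route A with probability p; indifference gives 2p + 5(1−p) = 3p, so p = 5/6.
Similarly General Y's optimal q on defend A is 1/2, and the value is 2·(1/2) + (3)·(1/2) = 5/2.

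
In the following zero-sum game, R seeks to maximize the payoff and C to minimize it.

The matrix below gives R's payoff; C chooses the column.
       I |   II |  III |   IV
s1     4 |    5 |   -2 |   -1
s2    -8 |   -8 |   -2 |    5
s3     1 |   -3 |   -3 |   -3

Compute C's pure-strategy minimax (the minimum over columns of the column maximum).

The worst case (largest entry) in each column is I: 4, II: 5, III: -2, IV: 5.
The best (smallest) of these is -2.

-2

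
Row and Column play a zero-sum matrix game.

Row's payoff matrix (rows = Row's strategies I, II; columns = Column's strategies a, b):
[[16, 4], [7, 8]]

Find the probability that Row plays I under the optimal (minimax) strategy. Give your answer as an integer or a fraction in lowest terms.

1/13

Row minima are 4 and 7, so Row's maximin is 7; column maxima are 16 and 8, so Column's minimax is 8. These differ, so the equilibrium is in mixed strategies.
Let Row play I with probability p. Column is indifferent when 16p + 7(1−p) = 4p + 8(1−p), giving p = 1/13.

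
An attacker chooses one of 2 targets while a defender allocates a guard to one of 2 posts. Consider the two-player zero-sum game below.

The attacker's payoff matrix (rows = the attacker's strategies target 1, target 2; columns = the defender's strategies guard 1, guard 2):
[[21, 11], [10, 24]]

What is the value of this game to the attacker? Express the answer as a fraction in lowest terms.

Row minima are 11 and 10, so the attacker's maximin is 11; column maxima are 21 and 24, so the defender's minimax is 21. These differ, so the equilibrium is in mixed strategies.
Let the attacker play target 1 with probability p. The defender is indifferent when 21p + 10(1−p) = 11p + 24(1−p), giving p = 7/12.
Let the defender play guard 1 with probability q. The attacker is indifferent when 21q + 11(1−q) = 10q + 24(1−q), giving q = 13/24.
The value is 21·(13/24) + (11)·(11/24) = 197/12.

197/12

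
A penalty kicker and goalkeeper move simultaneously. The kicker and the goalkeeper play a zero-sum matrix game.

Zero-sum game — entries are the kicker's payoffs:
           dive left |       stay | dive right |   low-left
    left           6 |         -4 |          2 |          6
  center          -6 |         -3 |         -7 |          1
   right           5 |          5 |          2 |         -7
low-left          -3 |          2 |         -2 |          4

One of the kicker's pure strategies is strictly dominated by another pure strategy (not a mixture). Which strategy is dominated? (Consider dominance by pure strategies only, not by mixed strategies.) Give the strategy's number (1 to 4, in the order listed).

2

Compare center with low-left: -3 > -6, 2 > -3, -2 > -7, 4 > 1.
So low-left strictly dominates center for the kicker; center is strictly dominated.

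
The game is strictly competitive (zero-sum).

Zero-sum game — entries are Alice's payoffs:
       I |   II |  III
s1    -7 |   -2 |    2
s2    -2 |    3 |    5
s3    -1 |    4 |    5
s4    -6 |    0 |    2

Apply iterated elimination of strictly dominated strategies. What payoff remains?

-1

Column III is strictly dominated by I for Bob (-7<2, -2<5, -1<5, -6<2); eliminate III.
Row s4 is strictly dominated by row s2 (-2>-6, 3>0); eliminate s4.
Column II is strictly dominated by I for Bob (-7<-2, -2<3, -1<4); eliminate II.
Row s2 is strictly dominated by row s3 (-1>-2); eliminate s2.
Row s1 is strictly dominated by row s3 (-1>-7); eliminate s1.
Only (s3, I) remains, with payoff -1.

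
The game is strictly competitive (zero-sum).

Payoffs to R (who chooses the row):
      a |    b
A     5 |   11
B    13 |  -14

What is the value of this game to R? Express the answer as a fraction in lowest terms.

Row minima are 5 and -14, so R's maximin is 5; column maxima are 13 and 11, so C's minimax is 11. These differ, so the equilibrium is in mixed strategies.
Let R play A with probability p. C is indifferent when 5p + 13(1−p) = 11p − 14(1−p), giving p = 9/11.
Let C play a with probability q. R is indifferent when 5q + 11(1−q) = 13q − 14(1−q), giving q = 25/33.
The value is 5·(25/33) + (11)·(8/33) = 71/11.

71/11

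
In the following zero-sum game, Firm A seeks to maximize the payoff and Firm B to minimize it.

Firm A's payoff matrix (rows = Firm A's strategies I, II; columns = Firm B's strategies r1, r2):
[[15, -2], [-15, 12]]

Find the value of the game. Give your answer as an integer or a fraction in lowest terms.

75/22

Row minima are -2 and -15, so Firm A's maximin is -2; column maxima are 15 and 12, so Firm B's minimax is 12. These differ, so the equilibrium is in mixed strategies.
Let Firm A play I with probability p. Firm B is indifferent when 15p − 15(1−p) = −2p + 12(1−p), giving p = 27/44.
Let Firm B play r1 with probability q. Firm A is indifferent when 15q − 2(1−q) = −15q + 12(1−q), giving q = 7/22.
The value is 15·(7/22) + (-2)·(15/22) = 75/22.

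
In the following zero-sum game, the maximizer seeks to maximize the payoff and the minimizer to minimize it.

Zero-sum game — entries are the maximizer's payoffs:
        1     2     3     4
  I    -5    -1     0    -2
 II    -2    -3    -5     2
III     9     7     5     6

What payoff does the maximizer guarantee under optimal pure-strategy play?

5

Row minima: -5, -5, 5 → the maximizer's maximin is 5.
Column maxima: 9, 7, 5, 6 → the minimizer's minimax is 5.
They coincide at (III, 3), so the value is 5.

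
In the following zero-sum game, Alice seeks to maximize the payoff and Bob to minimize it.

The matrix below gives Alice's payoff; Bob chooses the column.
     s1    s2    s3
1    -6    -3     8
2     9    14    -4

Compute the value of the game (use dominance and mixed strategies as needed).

Column s2 is strictly dominated by s1 for Bob (it gives Alice more in every row).
The remaining 2×2 game on (1, 2) × (s1, s3) has no saddle point. Let Alice play 1 with probability p; indifference gives −6p + 9(1−p) = 8p − 4(1−p), so p = 13/27.
Similarly Bob's optimal q on s1 is 4/9, and the value is -6·(4/9) + (8)·(5/9) = 16/9.

16/9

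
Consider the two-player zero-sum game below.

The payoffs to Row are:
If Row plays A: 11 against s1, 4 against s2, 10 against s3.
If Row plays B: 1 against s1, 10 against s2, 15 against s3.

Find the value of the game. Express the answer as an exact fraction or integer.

53/8

Column s3 is strictly dominated by s2 for Column (it gives Row more in every row).
The remaining 2×2 game on (A, B) × (s1, s2) has no saddle point. Let Row play A with probability p; indifference gives 11p + (1−p) = 4p + 10(1−p), so p = 9/16.
Similarly Column's optimal q on s1 is 3/8, and the value is 11·(3/8) + (4)·(5/8) = 53/8.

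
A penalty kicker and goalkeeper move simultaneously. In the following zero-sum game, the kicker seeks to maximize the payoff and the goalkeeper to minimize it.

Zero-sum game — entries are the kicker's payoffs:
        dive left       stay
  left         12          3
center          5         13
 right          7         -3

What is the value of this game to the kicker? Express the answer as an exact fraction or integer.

Row right is strictly dominated by row left, so the kicker never plays it.
The remaining 2×2 game on (left, center) × (dive left, stay) has no saddle point. Let the kicker play left with probability p; indifference gives 12p + 5(1−p) = 3p + 13(1−p), so p = 8/17.
Similarly the goalkeeper's optimal q on dive left is 10/17, and the value is 12·(10/17) + (3)·(7/17) = 141/17.

141/17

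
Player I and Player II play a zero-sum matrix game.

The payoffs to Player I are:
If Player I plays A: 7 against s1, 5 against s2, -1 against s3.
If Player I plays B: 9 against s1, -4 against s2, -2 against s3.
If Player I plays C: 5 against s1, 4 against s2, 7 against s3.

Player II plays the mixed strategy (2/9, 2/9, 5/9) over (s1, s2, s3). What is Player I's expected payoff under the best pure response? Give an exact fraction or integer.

A: (7)·(2/9) + (5)·(2/9) + (-1)·(5/9) = 19/9.
B: (9)·(2/9) + (-4)·(2/9) + (-2)·(5/9) = 0.
C: (5)·(2/9) + (4)·(2/9) + (7)·(5/9) = 53/9.
The best pure response is C with expected payoff 53/9.

53/9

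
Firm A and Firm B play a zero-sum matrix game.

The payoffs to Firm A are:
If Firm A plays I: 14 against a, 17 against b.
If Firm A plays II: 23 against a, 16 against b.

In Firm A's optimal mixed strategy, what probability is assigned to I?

Row minima are 14 and 16, so Firm A's maximin is 16; column maxima are 23 and 17, so Firm B's minimax is 17. These differ, so the equilibrium is in mixed strategies.
Let Firm A play I with probability p. Firm B is indifferent when 14p + 23(1−p) = 17p + 16(1−p), giving p = 7/10.

7/10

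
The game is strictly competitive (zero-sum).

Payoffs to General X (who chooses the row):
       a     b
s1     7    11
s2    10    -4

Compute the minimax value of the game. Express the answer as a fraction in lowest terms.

Row minima are 7 and -4, so General X's maximin is 7; column maxima are 10 and 11, so General Y's minimax is 10. These differ, so the equilibrium is in mixed strategies.
Let General X play s1 with probability p. General Y is indifferent when 7p + 10(1−p) = 11p − 4(1−p), giving p = 7/9.
Let General Y play a with probability q. General X is indifferent when 7q + 11(1−q) = 10q − 4(1−q), giving q = 5/6.
The value is 7·(5/6) + (11)·(1/6) = 23/3.

23/3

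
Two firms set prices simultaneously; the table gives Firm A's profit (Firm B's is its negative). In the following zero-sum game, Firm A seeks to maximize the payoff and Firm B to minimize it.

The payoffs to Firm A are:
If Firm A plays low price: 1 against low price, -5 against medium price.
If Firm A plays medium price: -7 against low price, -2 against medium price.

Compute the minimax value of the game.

-37/11

Row minima are -5 and -7, so Firm A's maximin is -5; column maxima are 1 and -2, so Firm B's minimax is -2. These differ, so the equilibrium is in mixed strategies.
Let Firm A play low price with probability p. Firm B is indifferent when p − 7(1−p) = −5p − 2(1−p), giving p = 5/11.
Let Firm B play low price with probability q. Firm A is indifferent when q − 5(1−q) = −7q − 2(1−q), giving q = 3/11.
The value is 1·(3/11) + (-5)·(8/11) = -37/11.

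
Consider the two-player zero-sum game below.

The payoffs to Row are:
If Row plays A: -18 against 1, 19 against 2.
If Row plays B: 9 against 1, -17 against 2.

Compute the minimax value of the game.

-15/7

Row minima are -18 and -17, so Row's maximin is -17; column maxima are 9 and 19, so Column's minimax is 9. These differ, so the equilibrium is in mixed strategies.
Let Row play A with probability p. Column is indifferent when −18p + 9(1−p) = 19p − 17(1−p), giving p = 26/63.
Let Column play 1 with probability q. Row is indifferent when −18q + 19(1−q) = 9q − 17(1−q), giving q = 4/7.
The value is -18·(4/7) + (19)·(3/7) = -15/7.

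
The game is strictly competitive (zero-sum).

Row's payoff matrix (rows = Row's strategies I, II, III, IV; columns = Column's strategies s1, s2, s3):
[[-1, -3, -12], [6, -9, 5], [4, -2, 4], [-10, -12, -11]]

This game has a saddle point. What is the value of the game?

Row minima: -12, -9, -2, -12 → Row's maximin is -2.
Column maxima: 6, -2, 5 → Column's minimax is -2.
They coincide at (III, s2), so the value is -2.

-2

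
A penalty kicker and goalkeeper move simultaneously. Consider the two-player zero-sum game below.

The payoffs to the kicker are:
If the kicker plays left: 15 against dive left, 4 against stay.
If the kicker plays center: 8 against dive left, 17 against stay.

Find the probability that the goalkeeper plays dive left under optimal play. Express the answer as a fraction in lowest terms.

Row minima are 4 and 8, so the kicker's maximin is 8; column maxima are 15 and 17, so the goalkeeper's minimax is 15. These differ, so the equilibrium is in mixed strategies.
Let the goalkeeper play dive left with probability q. The kicker is indifferent when 15q + 4(1−q) = 8q + 17(1−q), giving q = 13/20.

13/20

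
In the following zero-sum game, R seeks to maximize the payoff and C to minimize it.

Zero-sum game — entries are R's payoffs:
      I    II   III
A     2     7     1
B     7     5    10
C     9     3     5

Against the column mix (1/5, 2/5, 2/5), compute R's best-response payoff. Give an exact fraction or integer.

A: (2)·(1/5) + (7)·(2/5) + (1)·(2/5) = 18/5.
B: (7)·(1/5) + (5)·(2/5) + (10)·(2/5) = 37/5.
C: (9)·(1/5) + (3)·(2/5) + (5)·(2/5) = 5.
The best pure response is B with expected payoff 37/5.

37/5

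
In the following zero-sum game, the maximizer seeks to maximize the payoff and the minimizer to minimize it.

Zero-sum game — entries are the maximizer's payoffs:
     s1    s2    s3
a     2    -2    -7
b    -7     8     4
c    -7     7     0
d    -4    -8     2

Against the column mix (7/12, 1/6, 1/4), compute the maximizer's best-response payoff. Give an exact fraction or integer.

a: (2)·(7/12) + (-2)·(1/6) + (-7)·(1/4) = -11/12.
b: (-7)·(7/12) + (8)·(1/6) + (4)·(1/4) = -7/4.
c: (-7)·(7/12) + (7)·(1/6) + (0)·(1/4) = -35/12.
d: (-4)·(7/12) + (-8)·(1/6) + (2)·(1/4) = -19/6.
The best pure response is a with expected payoff -11/12.

-11/12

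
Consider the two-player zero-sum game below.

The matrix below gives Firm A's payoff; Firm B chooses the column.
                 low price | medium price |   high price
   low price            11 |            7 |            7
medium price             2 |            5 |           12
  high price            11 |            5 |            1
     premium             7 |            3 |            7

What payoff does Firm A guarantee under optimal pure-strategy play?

7

Row minima: 7, 2, 1, 3 → Firm A's maximin is 7.
Column maxima: 11, 7, 12 → Firm B's minimax is 7.
They coincide at (low price, medium price), so the value is 7.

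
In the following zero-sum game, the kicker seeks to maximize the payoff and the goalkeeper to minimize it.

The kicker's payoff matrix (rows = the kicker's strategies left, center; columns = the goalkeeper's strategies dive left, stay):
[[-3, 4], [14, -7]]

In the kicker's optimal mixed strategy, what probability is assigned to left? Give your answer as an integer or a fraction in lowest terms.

3/4

Row minima are -3 and -7, so the kicker's maximin is -3; column maxima are 14 and 4, so the goalkeeper's minimax is 4. These differ, so the equilibrium is in mixed strategies.
Let the kicker play left with probability p. The goalkeeper is indifferent when −3p + 14(1−p) = 4p − 7(1−p), giving p = 3/4.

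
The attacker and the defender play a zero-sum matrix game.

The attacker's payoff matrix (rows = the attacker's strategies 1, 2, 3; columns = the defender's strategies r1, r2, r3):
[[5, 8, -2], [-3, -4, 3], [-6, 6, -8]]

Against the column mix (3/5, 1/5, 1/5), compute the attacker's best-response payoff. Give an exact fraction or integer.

21/5

1: (5)·(3/5) + (8)·(1/5) + (-2)·(1/5) = 21/5.
2: (-3)·(3/5) + (-4)·(1/5) + (3)·(1/5) = -2.
3: (-6)·(3/5) + (6)·(1/5) + (-8)·(1/5) = -4.
The best pure response is 1 with expected payoff 21/5.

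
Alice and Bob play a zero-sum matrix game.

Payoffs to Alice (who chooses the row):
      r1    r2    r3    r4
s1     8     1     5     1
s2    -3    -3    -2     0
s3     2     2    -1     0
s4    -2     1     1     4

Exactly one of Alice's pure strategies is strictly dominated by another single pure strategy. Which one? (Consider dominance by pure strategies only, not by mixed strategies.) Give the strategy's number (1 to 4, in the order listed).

Compare s2 with s1: 8 > -3, 1 > -3, 5 > -2, 1 > 0.
So s1 strictly dominates s2 for Alice; s2 is strictly dominated.

2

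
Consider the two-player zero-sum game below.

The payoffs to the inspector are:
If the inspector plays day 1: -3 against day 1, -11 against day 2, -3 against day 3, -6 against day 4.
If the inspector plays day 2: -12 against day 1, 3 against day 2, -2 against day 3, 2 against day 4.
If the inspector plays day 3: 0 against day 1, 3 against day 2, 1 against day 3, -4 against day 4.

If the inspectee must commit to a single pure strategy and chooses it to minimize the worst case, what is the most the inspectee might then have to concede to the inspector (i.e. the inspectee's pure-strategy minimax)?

The worst case (largest entry) in each column is day 1: 0, day 2: 3, day 3: 1, day 4: 2.
The best (smallest) of these is 0.

0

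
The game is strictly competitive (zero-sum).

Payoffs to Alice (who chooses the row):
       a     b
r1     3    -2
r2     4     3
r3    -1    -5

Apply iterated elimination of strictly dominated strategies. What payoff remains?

3

Row r3 is strictly dominated by row r1 (3>-1, -2>-5); eliminate r3.
Column a is strictly dominated by b for Bob (-2<3, 3<4); eliminate a.
Row r1 is strictly dominated by row r2 (3>-2); eliminate r1.
Only (r2, b) remains, with payoff 3.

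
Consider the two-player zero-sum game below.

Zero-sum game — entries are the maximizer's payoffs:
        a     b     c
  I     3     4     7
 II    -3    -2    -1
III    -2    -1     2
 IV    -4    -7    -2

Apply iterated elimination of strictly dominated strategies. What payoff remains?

3

Column c is strictly dominated by a for the minimizer (3<7, -3<-1, -2<2, -4<-2); eliminate c.
Row III is strictly dominated by row I (3>-2, 4>-1); eliminate III.
Row IV is strictly dominated by row I (3>-4, 4>-7); eliminate IV.
Column b is strictly dominated by a for the minimizer (3<4, -3<-2); eliminate b.
Row II is strictly dominated by row I (3>-3); eliminate II.
Only (I, a) remains, with payoff 3.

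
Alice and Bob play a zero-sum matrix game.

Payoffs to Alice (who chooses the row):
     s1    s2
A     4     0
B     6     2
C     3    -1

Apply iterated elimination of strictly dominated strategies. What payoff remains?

2

Row C is strictly dominated by row A (4>3, 0>-1); eliminate C.
Row A is strictly dominated by row B (6>4, 2>0); eliminate A.
Column s1 is strictly dominated by s2 for Bob (2<6); eliminate s1.
Only (B, s2) remains, with payoff 2.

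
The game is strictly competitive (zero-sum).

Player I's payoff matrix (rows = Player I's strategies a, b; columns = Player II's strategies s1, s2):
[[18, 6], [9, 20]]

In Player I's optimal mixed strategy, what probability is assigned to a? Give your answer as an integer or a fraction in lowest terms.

Row minima are 6 and 9, so Player I's maximin is 9; column maxima are 18 and 20, so Player II's minimax is 18. These differ, so the equilibrium is in mixed strategies.
Let Player I play a with probability p. Player II is indifferent when 18p + 9(1−p) = 6p + 20(1−p), giving p = 11/23.

11/23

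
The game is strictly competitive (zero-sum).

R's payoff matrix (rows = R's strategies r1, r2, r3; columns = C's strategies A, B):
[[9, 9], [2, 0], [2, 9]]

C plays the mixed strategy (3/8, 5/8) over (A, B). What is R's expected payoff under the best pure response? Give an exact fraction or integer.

9

r1: (9)·(3/8) + (9)·(5/8) = 9.
r2: (2)·(3/8) + (0)·(5/8) = 3/4.
r3: (2)·(3/8) + (9)·(5/8) = 51/8.
The best pure response is r1 with expected payoff 9.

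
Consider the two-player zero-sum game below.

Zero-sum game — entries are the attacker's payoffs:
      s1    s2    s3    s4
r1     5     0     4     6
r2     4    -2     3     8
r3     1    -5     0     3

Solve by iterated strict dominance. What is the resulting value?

0

Column s4 is strictly dominated by s1 for the defender (5<6, 4<8, 1<3); eliminate s4.
Row r3 is strictly dominated by row r1 (5>1, 0>-5, 4>0); eliminate r3.
Column s1 is strictly dominated by s2 for the defender (0<5, -2<4); eliminate s1.
Row r2 is strictly dominated by row r1 (0>-2, 4>3); eliminate r2.
Column s3 is strictly dominated by s2 for the defender (0<4); eliminate s3.
Only (r1, s2) remains, with payoff 0.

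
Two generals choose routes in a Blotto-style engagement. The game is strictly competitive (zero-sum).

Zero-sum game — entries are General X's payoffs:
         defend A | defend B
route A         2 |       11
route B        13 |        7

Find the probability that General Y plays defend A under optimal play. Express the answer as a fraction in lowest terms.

Row minima are 2 and 7, so General X's maximin is 7; column maxima are 13 and 11, so General Y's minimax is 11. These differ, so the equilibrium is in mixed strategies.
Let General Y play defend A with probability q. General X is indifferent when 2q + 11(1−q) = 13q + 7(1−q), giving q = 4/15.

4/15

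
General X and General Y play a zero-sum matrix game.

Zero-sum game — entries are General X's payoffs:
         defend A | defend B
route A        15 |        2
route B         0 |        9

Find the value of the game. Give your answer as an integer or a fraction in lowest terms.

Row minima are 2 and 0, so General X's maximin is 2; column maxima are 15 and 9, so General Y's minimax is 9. These differ, so the equilibrium is in mixed strategies.
Let General X play route A with probability p. General Y is indifferent when 15p = 2p + 9(1−p), giving p = 9/22.
Let General Y play defend A with probability q. General X is indifferent when 15q + 2(1−q) = 9(1−q), giving q = 7/22.
The value is 15·(7/22) + (2)·(15/22) = 135/22.

135/22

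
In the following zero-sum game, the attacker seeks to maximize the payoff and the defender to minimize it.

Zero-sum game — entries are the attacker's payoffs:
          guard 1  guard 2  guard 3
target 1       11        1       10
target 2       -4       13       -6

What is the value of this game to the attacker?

Column guard 1 is strictly dominated by guard 3 for the defender (it gives the attacker more in every row).
The remaining 2×2 game on (target 1, target 2) × (guard 2, guard 3) has no saddle point. Let the attacker play target 1 with probability p; indifference gives p + 13(1−p) = 10p − 6(1−p), so p = 19/28.
Similarly the defender's optimal q on guard 2 is 4/7, and the value is 1·(4/7) + (10)·(3/7) = 34/7.

34/7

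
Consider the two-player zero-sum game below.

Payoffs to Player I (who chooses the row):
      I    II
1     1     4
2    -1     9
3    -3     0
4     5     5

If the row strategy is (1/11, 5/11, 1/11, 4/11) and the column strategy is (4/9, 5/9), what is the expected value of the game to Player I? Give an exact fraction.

397/99

Against (4/9, 5/9), each row's expected payoff is 1: 8/3; 2: 41/9; 3: -4/3; 4: 5.
Taking the (1/11, 5/11, 1/11, 4/11)-weighted average: (1/11)·(8/3) + (5/11)·(41/9) + (1/11)·(-4/3) + (4/11)·(5) = 397/99.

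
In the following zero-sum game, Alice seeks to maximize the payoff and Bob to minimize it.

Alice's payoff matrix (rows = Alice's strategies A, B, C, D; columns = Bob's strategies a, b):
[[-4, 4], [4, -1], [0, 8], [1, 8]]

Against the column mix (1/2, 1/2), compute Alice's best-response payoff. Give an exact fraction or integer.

A: (-4)·(1/2) + (4)·(1/2) = 0.
B: (4)·(1/2) + (-1)·(1/2) = 3/2.
C: (0)·(1/2) + (8)·(1/2) = 4.
D: (1)·(1/2) + (8)·(1/2) = 9/2.
The best pure response is D with expected payoff 9/2.

9/2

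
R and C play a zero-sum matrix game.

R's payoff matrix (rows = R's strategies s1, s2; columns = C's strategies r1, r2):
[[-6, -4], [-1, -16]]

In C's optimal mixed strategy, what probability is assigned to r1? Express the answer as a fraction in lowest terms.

Row minima are -6 and -16, so R's maximin is -6; column maxima are -1 and -4, so C's minimax is -4. These differ, so the equilibrium is in mixed strategies.
Let C play r1 with probability q. R is indifferent when −6q − 4(1−q) = −q − 16(1−q), giving q = 12/17.

12/17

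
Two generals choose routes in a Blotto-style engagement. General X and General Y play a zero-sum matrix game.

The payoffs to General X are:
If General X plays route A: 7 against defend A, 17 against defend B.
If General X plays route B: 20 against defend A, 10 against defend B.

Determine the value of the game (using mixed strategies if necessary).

Row minima are 7 and 10, so General X's maximin is 10; column maxima are 20 and 17, so General Y's minimax is 17. These differ, so the equilibrium is in mixed strategies.
Let General X play route A with probability p. General Y is indifferent when 7p + 20(1−p) = 17p + 10(1−p), giving p = 1/2.
Let General Y play defend A with probability q. General X is indifferent when 7q + 17(1−q) = 20q + 10(1−q), giving q = 7/20.
The value is 7·(7/20) + (17)·(13/20) = 27/2.

27/2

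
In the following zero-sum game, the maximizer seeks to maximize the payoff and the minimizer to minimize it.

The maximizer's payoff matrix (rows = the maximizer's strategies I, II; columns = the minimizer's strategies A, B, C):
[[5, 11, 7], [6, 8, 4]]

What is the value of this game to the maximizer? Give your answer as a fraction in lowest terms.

11/2

Column B is strictly dominated by A for the minimizer (it gives the maximizer more in every row).
The remaining 2×2 game on (I, II) × (A, C) has no saddle point. Let the maximizer play I with probability p; indifference gives 5p + 6(1−p) = 7p + 4(1−p), so p = 1/2.
Similarly the minimizer's optimal q on A is 3/4, and the value is 5·(3/4) + (7)·(1/4) = 11/2.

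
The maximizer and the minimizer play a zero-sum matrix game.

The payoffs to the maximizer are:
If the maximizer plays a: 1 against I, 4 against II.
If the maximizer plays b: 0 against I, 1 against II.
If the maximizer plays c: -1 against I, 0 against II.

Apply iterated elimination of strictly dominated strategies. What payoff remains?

Row b is strictly dominated by row a (1>0, 4>1); eliminate b.
Column II is strictly dominated by I for the minimizer (1<4, -1<0); eliminate II.
Row c is strictly dominated by row a (1>-1); eliminate c.
Only (a, I) remains, with payoff 1.

1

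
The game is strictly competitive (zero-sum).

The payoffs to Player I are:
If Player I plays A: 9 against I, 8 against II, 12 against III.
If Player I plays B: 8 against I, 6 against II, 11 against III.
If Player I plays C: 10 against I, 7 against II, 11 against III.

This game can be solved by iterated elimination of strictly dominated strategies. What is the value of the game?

8

Row B is strictly dominated by row A (9>8, 8>6, 12>11); eliminate B.
Column I is strictly dominated by II for Player II (8<9, 7<10); eliminate I.
Row C is strictly dominated by row A (8>7, 12>11); eliminate C.
Column III is strictly dominated by II for Player II (8<12); eliminate III.
Only (A, II) remains, with payoff 8.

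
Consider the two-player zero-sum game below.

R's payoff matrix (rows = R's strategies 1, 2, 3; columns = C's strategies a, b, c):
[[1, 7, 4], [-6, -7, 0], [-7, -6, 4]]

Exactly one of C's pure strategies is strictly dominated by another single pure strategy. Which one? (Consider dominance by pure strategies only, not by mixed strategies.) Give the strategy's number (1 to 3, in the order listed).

C prefers columns that give R less. Compare c with a: 1 < 4, -6 < 0, -7 < 4.
So a strictly dominates c for C; c is strictly dominated.

3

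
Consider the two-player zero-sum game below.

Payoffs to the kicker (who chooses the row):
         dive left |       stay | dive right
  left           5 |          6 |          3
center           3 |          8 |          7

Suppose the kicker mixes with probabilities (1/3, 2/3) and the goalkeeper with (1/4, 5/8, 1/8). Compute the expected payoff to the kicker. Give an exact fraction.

149/24

Against (1/4, 5/8, 1/8), each row's expected payoff is left: 43/8; center: 53/8.
Taking the (1/3, 2/3)-weighted average: (1/3)·(43/8) + (2/3)·(53/8) = 149/24.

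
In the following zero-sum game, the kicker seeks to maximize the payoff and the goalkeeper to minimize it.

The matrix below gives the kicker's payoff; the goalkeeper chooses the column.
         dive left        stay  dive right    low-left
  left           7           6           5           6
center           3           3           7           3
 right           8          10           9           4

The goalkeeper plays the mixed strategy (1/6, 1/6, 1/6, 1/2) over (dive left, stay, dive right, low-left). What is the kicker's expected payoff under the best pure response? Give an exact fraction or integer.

13/2

left: (7)·(1/6) + (6)·(1/6) + (5)·(1/6) + (6)·(1/2) = 6.
center: (3)·(1/6) + (3)·(1/6) + (7)·(1/6) + (3)·(1/2) = 11/3.
right: (8)·(1/6) + (10)·(1/6) + (9)·(1/6) + (4)·(1/2) = 13/2.
The best pure response is right with expected payoff 13/2.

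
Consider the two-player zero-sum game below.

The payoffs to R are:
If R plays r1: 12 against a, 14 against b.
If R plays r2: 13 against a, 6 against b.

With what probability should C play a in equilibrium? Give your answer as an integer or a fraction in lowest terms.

8/9

Row minima are 12 and 6, so R's maximin is 12; column maxima are 13 and 14, so C's minimax is 13. These differ, so the equilibrium is in mixed strategies.
Let C play a with probability q. R is indifferent when 12q + 14(1−q) = 13q + 6(1−q), giving q = 8/9.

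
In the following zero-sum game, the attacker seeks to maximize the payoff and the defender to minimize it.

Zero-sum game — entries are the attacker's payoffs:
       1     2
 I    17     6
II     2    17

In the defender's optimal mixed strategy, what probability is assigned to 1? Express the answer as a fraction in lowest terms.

Row minima are 6 and 2, so the attacker's maximin is 6; column maxima are 17 and 17, so the defender's minimax is 17. These differ, so the equilibrium is in mixed strategies.
Let the defender play 1 with probability q. The attacker is indifferent when 17q + 6(1−q) = 2q + 17(1−q), giving q = 11/26.

11/26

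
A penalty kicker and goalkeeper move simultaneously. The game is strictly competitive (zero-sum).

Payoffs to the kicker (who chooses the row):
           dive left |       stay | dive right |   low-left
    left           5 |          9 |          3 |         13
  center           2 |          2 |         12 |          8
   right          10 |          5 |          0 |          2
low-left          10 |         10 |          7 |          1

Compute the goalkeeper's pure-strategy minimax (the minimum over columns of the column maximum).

10

The worst case (largest entry) in each column is dive left: 10, stay: 10, dive right: 12, low-left: 13.
The best (smallest) of these is 10.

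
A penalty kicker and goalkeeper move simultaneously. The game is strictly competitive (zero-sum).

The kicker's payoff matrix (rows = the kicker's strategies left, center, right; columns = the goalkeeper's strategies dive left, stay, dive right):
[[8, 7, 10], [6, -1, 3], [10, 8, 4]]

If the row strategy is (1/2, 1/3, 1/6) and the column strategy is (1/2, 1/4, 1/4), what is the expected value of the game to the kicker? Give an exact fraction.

Against (1/2, 1/4, 1/4), each row's expected payoff is left: 33/4; center: 7/2; right: 8.
Taking the (1/2, 1/3, 1/6)-weighted average: (1/2)·(33/4) + (1/3)·(7/2) + (1/6)·(8) = 53/8.

53/8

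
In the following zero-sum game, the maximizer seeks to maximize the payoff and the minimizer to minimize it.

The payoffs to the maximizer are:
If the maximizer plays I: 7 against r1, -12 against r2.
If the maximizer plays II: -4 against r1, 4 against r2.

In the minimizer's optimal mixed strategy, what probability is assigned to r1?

16/27

Row minima are -12 and -4, so the maximizer's maximin is -4; column maxima are 7 and 4, so the minimizer's minimax is 4. These differ, so the equilibrium is in mixed strategies.
Let the minimizer play r1 with probability q. The maximizer is indifferent when 7q − 12(1−q) = −4q + 4(1−q), giving q = 16/27.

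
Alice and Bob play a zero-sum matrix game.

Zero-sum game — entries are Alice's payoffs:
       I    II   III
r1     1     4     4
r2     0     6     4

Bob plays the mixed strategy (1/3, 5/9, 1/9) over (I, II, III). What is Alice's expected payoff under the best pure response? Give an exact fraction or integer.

34/9

r1: (1)·(1/3) + (4)·(5/9) + (4)·(1/9) = 3.
r2: (0)·(1/3) + (6)·(5/9) + (4)·(1/9) = 34/9.
The best pure response is r2 with expected payoff 34/9.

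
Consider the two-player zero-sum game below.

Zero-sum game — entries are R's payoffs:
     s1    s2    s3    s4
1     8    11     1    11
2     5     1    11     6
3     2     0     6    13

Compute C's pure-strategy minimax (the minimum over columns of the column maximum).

The worst case (largest entry) in each column is s1: 8, s2: 11, s3: 11, s4: 13.
The best (smallest) of these is 8.

8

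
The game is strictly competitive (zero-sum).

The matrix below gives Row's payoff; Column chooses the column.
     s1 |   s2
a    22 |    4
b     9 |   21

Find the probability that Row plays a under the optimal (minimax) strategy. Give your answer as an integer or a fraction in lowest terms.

Row minima are 4 and 9, so Row's maximin is 9; column maxima are 22 and 21, so Column's minimax is 21. These differ, so the equilibrium is in mixed strategies.
Let Row play a with probability p. Column is indifferent when 22p + 9(1−p) = 4p + 21(1−p), giving p = 2/5.

2/5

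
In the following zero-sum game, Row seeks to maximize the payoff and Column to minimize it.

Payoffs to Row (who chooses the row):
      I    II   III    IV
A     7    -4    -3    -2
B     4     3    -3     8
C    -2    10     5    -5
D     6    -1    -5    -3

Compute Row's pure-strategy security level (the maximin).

The worst-case payoff for each row is A: -4, B: -3, C: -5, D: -5.
The best of these is -3.

-3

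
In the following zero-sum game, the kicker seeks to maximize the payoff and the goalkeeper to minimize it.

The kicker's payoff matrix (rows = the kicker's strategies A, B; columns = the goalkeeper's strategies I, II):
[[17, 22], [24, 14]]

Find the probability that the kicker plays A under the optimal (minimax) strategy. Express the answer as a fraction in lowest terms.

2/3

Row minima are 17 and 14, so the kicker's maximin is 17; column maxima are 24 and 22, so the goalkeeper's minimax is 22. These differ, so the equilibrium is in mixed strategies.
Let the kicker play A with probability p. The goalkeeper is indifferent when 17p + 24(1−p) = 22p + 14(1−p), giving p = 2/3.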